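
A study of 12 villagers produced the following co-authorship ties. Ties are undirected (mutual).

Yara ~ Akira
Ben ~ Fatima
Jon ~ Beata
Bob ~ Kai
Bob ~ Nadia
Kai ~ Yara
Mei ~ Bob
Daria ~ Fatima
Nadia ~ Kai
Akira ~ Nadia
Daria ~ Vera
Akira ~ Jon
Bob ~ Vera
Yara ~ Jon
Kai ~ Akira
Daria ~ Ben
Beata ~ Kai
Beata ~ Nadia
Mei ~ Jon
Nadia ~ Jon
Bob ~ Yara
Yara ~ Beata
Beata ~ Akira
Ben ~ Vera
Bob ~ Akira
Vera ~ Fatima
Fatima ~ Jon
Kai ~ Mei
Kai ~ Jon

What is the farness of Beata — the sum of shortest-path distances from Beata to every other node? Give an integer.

Distances from Beata: Akira:1, Ben:3, Bob:2, Daria:3, Fatima:2, Jon:1, Kai:1, Mei:2, Nadia:1, Vera:3, Yara:1.
Sum = 1 + 3 + 2 + 3 + 2 + 1 + 1 + 2 + 1 + 3 + 1 = 20.

20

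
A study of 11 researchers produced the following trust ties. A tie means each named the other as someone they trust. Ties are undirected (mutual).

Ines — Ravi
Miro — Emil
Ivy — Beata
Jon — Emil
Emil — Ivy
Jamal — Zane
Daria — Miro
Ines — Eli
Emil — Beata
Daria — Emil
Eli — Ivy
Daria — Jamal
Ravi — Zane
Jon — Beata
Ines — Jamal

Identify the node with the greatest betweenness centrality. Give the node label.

Emil

Unnormalized betweenness of each node: Beata:19/12, Daria:77/6, Eli:43/6, Emil:59/4, Ines:115/12, Ivy:17/2, Jamal:79/6, Jon:0, Miro:0, Ravi:4/3, Zane:25/12.
Emil has the largest value, 59/4, making it the main broker — the node through which the most shortest paths run.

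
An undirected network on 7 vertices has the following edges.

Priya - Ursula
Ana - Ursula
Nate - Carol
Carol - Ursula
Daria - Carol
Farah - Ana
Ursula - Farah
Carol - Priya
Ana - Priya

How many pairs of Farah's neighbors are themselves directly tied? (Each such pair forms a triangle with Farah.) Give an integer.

1

Farah's neighbors: Ana and Ursula.
Neighbor pairs that are themselves tied: Farah–Ana–Ursula. Each forms one triangle with Farah, for 1 in total.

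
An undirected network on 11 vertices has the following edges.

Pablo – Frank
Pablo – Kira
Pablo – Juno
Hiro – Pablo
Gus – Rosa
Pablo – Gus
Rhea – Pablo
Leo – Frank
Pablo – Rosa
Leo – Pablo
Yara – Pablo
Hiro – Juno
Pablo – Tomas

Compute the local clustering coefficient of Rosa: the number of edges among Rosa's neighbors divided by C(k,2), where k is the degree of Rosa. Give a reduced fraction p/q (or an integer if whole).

1

Rosa's neighbors: Gus and Pablo (k = 2).
Possible neighbor pairs: C(2,2) = 1. Edges among them: Gus–Pablo → e = 1.
Clustering(Rosa) = 1/1.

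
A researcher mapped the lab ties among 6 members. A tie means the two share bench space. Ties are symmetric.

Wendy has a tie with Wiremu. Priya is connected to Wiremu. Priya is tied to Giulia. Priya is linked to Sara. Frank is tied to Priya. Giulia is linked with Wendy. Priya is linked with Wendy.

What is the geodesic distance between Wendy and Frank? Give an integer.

One shortest route is Wendy – Priya – Frank, which uses 2 edges, and Wendy and Frank are not directly tied, so nothing shorter exists. So d(Wendy,Frank) = 2.

2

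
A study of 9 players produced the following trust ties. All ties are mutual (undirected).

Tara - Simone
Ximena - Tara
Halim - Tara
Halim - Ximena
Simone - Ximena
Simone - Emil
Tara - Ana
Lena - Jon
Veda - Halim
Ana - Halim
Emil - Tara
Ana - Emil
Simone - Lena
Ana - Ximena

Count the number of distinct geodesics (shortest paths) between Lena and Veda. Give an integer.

2

The shortest distance is 4. The length-4 paths are: Lena–Simone–Tara–Halim–Veda; Lena–Simone–Ximena–Halim–Veda.
That gives 2 distinct shortest paths.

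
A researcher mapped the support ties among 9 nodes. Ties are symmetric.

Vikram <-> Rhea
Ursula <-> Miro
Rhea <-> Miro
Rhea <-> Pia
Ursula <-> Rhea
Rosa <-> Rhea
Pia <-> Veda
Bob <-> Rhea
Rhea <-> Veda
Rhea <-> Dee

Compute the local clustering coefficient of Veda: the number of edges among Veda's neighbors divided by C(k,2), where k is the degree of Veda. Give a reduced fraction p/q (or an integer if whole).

1

Veda's neighbors: Pia and Rhea (k = 2).
Possible neighbor pairs: C(2,2) = 1. Edges among them: Pia–Rhea → e = 1.
Clustering(Veda) = 1/1.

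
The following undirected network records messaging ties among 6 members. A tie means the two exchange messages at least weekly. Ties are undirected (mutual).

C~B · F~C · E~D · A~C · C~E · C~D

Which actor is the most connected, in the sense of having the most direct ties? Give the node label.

Degrees — A:1, B:1, C:5, D:2, E:2, F:1.
The maximum is 5, attained only by C.

C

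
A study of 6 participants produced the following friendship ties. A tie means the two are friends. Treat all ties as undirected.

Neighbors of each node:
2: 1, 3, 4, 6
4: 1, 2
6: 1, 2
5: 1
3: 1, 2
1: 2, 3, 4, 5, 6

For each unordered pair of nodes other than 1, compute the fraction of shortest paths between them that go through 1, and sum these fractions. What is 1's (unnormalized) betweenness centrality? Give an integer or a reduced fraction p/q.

Pairs whose geodesics pass through 1 — 3–5: 1; 3–4: 1/2; 3–6: 1/2; 2–5: 1; 5–4: 1; 5–6: 1; 4–6: 1/2.
All other pairs contribute 0.
Summing the contributions gives betweenness(1) = 11/2.

11/2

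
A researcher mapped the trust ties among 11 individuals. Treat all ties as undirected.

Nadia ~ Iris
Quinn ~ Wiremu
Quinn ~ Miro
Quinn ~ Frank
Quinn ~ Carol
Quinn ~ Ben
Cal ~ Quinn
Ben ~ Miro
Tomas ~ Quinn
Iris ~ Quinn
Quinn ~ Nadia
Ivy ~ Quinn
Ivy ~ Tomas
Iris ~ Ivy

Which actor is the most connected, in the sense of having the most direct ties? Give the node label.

Degrees — Ben:2, Cal:1, Carol:1, Frank:1, Iris:3, Ivy:3, Miro:2, Nadia:2, Quinn:10, Tomas:2, Wiremu:1.
The maximum is 10, attained only by Quinn.

Quinn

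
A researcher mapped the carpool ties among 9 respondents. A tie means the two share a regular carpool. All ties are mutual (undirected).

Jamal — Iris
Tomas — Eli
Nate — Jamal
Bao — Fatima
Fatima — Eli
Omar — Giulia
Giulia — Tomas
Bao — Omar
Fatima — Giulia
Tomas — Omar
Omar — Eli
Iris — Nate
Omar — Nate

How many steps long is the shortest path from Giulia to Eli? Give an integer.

One shortest route is Giulia – Omar – Eli, which uses 2 edges, and Giulia and Eli are not directly tied, so nothing shorter exists. So d(Giulia,Eli) = 2.

2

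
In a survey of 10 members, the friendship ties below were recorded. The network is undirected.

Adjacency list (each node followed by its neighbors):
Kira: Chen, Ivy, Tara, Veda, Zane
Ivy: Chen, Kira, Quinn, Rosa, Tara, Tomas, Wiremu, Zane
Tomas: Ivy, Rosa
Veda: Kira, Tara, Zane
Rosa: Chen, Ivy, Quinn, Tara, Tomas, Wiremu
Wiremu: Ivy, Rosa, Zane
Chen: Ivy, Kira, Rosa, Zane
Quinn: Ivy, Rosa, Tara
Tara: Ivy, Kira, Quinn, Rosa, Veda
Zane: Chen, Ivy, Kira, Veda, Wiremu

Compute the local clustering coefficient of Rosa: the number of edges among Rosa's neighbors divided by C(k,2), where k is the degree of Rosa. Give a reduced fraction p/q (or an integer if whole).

Rosa's neighbors: Chen, Ivy, Quinn, Tara, Tomas, and Wiremu (k = 6).
Possible neighbor pairs: C(6,2) = 15. Edges among them: Chen–Ivy, Ivy–Quinn, Ivy–Tara, Ivy–Tomas, Ivy–Wiremu, Quinn–Tara → e = 6.
Clustering(Rosa) = 6/15 = 2/5.

2/5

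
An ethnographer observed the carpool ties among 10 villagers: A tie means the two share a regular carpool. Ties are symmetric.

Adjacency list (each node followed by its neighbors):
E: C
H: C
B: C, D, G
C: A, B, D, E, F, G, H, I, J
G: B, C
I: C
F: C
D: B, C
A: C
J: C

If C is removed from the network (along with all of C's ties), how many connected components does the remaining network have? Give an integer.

Without C, the remaining ties split the others into: {B, D, G}; {F}; {J}; {I}; {H}; {A}; {E}.
That's 7 separate components.

7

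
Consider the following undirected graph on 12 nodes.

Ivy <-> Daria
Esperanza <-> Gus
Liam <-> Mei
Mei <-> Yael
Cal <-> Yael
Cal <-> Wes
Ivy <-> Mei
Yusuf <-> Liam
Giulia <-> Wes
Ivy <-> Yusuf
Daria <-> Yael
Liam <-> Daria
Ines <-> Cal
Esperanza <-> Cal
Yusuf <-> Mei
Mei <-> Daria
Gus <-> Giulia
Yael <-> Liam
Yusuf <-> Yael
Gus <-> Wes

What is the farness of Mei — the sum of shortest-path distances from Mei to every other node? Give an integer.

Distances from Mei: Cal:2, Daria:1, Esperanza:3, Giulia:4, Gus:4, Ines:3, Ivy:1, Liam:1, Wes:3, Yael:1, Yusuf:1.
Sum = 2 + 1 + 3 + 4 + 4 + 3 + 1 + 1 + 3 + 1 + 1 = 24.

24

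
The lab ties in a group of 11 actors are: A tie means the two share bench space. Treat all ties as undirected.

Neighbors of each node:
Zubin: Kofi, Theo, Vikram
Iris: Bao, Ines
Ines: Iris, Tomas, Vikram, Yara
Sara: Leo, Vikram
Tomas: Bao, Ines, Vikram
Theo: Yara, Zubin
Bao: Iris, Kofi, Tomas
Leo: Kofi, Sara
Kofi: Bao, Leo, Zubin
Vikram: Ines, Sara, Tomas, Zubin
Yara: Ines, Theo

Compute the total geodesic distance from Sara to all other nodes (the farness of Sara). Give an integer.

22

Distances from Sara: Bao:3, Ines:2, Iris:3, Kofi:2, Leo:1, Theo:3, Tomas:2, Vikram:1, Yara:3, Zubin:2.
Sum = 3 + 2 + 3 + 2 + 1 + 3 + 2 + 1 + 3 + 2 = 22.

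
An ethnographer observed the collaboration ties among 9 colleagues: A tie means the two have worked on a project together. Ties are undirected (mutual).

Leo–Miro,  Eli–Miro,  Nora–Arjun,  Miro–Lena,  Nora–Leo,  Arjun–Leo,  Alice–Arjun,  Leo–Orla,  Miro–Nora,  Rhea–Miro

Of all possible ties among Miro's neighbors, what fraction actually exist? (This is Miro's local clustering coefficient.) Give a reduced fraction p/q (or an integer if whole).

1/10

Miro's neighbors: Eli, Lena, Leo, Nora, and Rhea (k = 5).
Possible neighbor pairs: C(5,2) = 10. Edges among them: Leo–Nora → e = 1.
Clustering(Miro) = 1/10.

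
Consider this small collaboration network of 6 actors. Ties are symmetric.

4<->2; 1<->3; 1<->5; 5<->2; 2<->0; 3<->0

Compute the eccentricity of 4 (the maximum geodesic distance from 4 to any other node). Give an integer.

3

Distances from 4: 0:2, 1:3, 2:1, 3:3, 5:2.
The largest is 3 (to 1 and 3), so the eccentricity of 4 is 3.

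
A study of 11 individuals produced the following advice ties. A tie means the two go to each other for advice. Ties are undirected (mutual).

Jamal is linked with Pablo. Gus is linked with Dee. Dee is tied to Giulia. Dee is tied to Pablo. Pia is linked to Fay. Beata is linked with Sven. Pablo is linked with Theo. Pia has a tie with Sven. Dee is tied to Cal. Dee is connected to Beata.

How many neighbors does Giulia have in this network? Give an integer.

1

Giulia is directly tied to Dee. That is 1 neighbor, so the degree of Giulia is 1.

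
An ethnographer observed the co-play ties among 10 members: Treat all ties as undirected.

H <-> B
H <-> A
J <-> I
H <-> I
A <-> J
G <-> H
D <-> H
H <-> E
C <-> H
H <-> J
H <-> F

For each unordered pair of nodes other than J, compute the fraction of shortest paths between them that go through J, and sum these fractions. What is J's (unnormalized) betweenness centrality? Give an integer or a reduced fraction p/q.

Pairs whose geodesics pass through J — A–I: 1/2.
All other pairs contribute 0.
Summing the contributions gives betweenness(J) = 1/2.

1/2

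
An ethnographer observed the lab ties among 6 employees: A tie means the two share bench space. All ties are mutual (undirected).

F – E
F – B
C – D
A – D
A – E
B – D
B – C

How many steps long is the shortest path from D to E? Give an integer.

One shortest route is D – A – E, which uses 2 edges, and D and E are not directly tied, so nothing shorter exists. So d(D,E) = 2.

2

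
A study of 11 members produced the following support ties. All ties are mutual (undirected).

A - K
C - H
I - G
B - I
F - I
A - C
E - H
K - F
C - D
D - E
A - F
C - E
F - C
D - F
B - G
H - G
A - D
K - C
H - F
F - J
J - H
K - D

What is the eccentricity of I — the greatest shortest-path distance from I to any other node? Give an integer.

Distances from I: A:2, B:1, C:2, D:2, E:3, F:1, G:1, H:2, J:2, K:2.
The largest is 3 (to E), so the eccentricity of I is 3.

3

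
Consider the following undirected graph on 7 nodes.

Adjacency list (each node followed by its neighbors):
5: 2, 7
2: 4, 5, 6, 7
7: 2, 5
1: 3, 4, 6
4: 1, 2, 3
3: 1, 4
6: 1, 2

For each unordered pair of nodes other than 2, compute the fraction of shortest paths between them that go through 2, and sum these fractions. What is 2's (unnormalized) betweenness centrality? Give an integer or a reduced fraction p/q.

17/2

Pairs whose geodesics pass through 2 — 5–3: 1; 5–1: 2/2; 5–4: 1; 5–6: 1; 7–3: 1; 7–1: 2/2; 7–4: 1; 7–6: 1; 4–6: 1/2.
All other pairs contribute 0.
Summing the contributions gives betweenness(2) = 17/2.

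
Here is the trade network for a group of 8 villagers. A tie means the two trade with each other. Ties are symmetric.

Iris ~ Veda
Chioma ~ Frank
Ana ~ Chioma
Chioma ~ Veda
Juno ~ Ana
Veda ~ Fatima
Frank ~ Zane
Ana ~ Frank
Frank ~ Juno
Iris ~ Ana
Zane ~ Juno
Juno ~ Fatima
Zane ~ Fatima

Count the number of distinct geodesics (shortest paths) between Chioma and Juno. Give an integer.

The shortest distance is 2. The length-2 paths are: Chioma–Ana–Juno; Chioma–Frank–Juno.
That gives 2 distinct shortest paths.

2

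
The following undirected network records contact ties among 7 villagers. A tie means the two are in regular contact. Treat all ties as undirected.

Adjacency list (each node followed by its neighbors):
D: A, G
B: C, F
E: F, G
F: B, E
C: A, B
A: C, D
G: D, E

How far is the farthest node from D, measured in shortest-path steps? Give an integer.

Distances from D: A:1, B:3, C:2, E:2, F:3, G:1.
The largest is 3 (to F and B), so the eccentricity of D is 3.

3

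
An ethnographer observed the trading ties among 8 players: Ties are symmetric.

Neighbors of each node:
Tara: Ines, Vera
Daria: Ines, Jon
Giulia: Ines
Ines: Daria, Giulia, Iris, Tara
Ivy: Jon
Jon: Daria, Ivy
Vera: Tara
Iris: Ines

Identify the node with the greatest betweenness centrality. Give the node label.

Unnormalized betweenness of each node: Daria:10, Giulia:0, Ines:17, Iris:0, Ivy:0, Jon:6, Tara:6, Vera:0.
Ines has the largest value, 17, making it the main broker — the node through which the most shortest paths run.

Ines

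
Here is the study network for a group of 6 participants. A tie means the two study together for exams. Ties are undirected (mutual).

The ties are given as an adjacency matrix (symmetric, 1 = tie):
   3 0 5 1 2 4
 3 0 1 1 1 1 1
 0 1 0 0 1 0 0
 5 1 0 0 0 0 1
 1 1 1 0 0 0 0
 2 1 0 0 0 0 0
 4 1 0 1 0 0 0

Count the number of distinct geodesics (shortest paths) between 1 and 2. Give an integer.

The shortest distance is 2, and the only length-2 path is 1–3–2. So there is exactly 1 shortest path.

1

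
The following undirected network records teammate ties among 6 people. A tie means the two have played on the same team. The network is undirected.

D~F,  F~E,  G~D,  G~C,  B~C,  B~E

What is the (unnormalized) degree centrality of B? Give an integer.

2

B is directly tied to C and E. That is 2 neighbors, so the degree of B is 2.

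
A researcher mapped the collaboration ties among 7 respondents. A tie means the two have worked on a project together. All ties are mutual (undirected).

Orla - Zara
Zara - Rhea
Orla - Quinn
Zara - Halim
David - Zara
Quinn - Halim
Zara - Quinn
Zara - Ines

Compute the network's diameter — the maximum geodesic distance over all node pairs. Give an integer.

Eccentricity of each node (its greatest distance to any other): David:2, Halim:2, Ines:2, Orla:2, Quinn:2, Rhea:2, Zara:1.
The maximum eccentricity is 2, realized for instance by the pair Orla–Rhea via Orla – Zara – Rhea. So the diameter is 2.

2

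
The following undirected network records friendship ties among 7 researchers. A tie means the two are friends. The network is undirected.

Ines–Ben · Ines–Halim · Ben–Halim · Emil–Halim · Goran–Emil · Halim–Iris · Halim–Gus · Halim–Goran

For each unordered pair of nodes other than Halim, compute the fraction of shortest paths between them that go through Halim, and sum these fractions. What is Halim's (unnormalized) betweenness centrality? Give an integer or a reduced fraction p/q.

Pairs whose geodesics pass through Halim — Iris–Emil: 1; Iris–Goran: 1; Iris–Ben: 1; Iris–Gus: 1; Iris–Ines: 1; Emil–Ben: 1; Emil–Gus: 1; Emil–Ines: 1; Goran–Ben: 1; Goran–Gus: 1; Goran–Ines: 1; Ben–Gus: 1; Gus–Ines: 1.
All other pairs contribute 0.
Summing the contributions gives betweenness(Halim) = 13.

13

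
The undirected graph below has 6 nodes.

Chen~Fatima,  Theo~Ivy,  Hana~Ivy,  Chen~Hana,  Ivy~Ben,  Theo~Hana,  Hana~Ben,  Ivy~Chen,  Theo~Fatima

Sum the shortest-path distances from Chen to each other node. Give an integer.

7

Distances from Chen: Ben:2, Fatima:1, Hana:1, Ivy:1, Theo:2.
Sum = 2 + 1 + 1 + 1 + 2 = 7.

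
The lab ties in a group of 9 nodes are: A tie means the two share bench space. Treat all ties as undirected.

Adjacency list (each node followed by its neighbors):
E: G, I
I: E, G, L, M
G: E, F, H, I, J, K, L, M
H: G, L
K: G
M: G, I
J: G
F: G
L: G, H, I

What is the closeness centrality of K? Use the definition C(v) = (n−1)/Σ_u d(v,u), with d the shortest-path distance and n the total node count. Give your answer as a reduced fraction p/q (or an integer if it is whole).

Distances from K: E:2, F:2, G:1, H:2, I:2, J:2, L:2, M:2. Sum = 15.
n = 9, so closeness = 8/15.

8/15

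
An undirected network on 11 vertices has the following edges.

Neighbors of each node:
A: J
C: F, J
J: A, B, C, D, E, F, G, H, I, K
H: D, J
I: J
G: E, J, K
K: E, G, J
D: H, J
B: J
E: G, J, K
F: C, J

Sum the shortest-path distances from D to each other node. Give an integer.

18

Distances from D: A:2, B:2, C:2, E:2, F:2, G:2, H:1, I:2, J:1, K:2.
Sum = 2 + 2 + 2 + 2 + 2 + 2 + 1 + 2 + 1 + 2 = 18.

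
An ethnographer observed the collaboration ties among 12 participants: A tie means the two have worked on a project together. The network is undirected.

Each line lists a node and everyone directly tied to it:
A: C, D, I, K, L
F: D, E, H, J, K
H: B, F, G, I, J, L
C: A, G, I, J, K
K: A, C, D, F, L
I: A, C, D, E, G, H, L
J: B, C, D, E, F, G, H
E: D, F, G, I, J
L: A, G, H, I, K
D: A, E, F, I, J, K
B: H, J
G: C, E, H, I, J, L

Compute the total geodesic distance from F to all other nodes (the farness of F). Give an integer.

17

Distances from F: A:2, B:2, C:2, D:1, E:1, G:2, H:1, I:2, J:1, K:1, L:2.
Sum = 2 + 2 + 2 + 1 + 1 + 2 + 1 + 2 + 1 + 1 + 2 = 17.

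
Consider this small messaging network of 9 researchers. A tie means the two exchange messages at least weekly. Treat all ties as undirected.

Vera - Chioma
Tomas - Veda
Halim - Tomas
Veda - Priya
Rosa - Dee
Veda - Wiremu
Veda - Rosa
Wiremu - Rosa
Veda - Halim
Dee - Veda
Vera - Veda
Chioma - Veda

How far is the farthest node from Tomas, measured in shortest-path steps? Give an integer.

2

Distances from Tomas: Chioma:2, Dee:2, Halim:1, Priya:2, Rosa:2, Veda:1, Vera:2, Wiremu:2.
The largest is 2 (to Rosa, Priya, Chioma, Vera, Dee, and Wiremu), so the eccentricity of Tomas is 2.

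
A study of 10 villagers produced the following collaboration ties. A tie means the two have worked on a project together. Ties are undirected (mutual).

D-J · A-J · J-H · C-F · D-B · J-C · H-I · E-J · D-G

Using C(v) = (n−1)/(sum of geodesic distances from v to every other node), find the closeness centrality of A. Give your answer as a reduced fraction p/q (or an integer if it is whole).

Distances from A: B:3, C:2, D:2, E:2, F:3, G:3, H:2, I:3, J:1. Sum = 21.
n = 10, so closeness = 9/21 = 3/7.

3/7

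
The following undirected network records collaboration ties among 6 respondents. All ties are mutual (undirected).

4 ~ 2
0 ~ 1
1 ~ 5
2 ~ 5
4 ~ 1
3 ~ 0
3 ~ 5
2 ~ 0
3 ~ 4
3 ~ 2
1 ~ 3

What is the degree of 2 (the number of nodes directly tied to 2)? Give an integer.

2 is directly tied to 0, 3, 4, and 5. That is 4 neighbors, so the degree of 2 is 4.

4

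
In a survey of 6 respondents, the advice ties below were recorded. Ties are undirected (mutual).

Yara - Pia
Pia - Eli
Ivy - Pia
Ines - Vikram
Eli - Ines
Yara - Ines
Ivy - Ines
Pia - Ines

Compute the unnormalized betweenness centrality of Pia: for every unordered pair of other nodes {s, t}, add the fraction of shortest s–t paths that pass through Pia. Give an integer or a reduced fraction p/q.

3/2

Pairs whose geodesics pass through Pia — Ivy–Eli: 1/2; Ivy–Yara: 1/2; Eli–Yara: 1/2.
All other pairs contribute 0.
Summing the contributions gives betweenness(Pia) = 3/2.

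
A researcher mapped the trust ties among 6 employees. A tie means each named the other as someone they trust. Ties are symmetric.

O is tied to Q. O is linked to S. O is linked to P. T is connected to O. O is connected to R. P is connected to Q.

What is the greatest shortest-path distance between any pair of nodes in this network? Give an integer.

Eccentricity of each node (its greatest distance to any other): O:1, P:2, Q:2, R:2, S:2, T:2.
The maximum eccentricity is 2, realized for instance by the pair P–R via P – O – R. So the diameter is 2.

2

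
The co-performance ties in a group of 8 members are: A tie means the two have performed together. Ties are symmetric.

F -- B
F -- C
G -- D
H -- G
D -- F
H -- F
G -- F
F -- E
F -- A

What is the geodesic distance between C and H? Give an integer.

One shortest route is C – F – H, which uses 2 edges, and C and H are not directly tied, so nothing shorter exists. So d(C,H) = 2.

2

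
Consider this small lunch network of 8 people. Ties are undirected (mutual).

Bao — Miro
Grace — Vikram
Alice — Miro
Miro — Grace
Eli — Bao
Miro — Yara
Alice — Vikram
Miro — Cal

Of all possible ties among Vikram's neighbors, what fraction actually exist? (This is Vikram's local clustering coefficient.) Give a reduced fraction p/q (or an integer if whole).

0

Vikram's neighbors: Alice and Grace (k = 2).
Possible neighbor pairs: C(2,2) = 1. Edges among them: none → e = 0.
Clustering(Vikram) = 0/1.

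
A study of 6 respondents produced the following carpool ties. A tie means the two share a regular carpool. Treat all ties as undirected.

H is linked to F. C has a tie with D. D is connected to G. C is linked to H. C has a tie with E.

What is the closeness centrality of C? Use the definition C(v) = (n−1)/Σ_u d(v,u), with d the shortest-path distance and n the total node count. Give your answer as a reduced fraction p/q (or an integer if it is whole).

Distances from C: D:1, E:1, F:2, G:2, H:1. Sum = 7.
n = 6, so closeness = 5/7.

5/7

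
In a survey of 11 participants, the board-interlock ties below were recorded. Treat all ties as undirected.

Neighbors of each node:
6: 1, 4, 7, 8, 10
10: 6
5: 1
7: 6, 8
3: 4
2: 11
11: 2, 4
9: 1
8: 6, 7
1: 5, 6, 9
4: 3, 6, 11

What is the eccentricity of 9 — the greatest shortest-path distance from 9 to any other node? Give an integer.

5

Distances from 9: 1:1, 2:5, 3:4, 4:3, 5:2, 6:2, 7:3, 8:3, 10:3, 11:4.
The largest is 5 (to 2), so the eccentricity of 9 is 5.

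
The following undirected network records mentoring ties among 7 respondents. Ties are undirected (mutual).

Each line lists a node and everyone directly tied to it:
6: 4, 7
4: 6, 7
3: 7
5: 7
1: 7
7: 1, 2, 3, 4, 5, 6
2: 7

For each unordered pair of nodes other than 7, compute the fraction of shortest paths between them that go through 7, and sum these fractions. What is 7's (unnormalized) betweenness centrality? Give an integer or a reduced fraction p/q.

Pairs whose geodesics pass through 7 — 6–3: 1; 6–2: 1; 6–5: 1; 6–1: 1; 3–2: 1; 3–5: 1; 3–1: 1; 3–4: 1; 2–5: 1; 2–1: 1; 2–4: 1; 5–1: 1; 5–4: 1; 1–4: 1.
All other pairs contribute 0.
Summing the contributions gives betweenness(7) = 14.

14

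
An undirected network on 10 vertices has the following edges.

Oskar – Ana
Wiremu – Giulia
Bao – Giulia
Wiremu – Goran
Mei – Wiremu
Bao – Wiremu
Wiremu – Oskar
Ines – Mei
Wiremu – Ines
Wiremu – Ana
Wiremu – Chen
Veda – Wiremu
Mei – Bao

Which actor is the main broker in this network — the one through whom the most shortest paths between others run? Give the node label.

Wiremu

Unnormalized betweenness of each node: Ana:0, Bao:1/2, Chen:0, Giulia:0, Goran:0, Ines:0, Mei:1/2, Oskar:0, Veda:0, Wiremu:31.
Wiremu has the largest value, 31, making it the main broker — the node through which the most shortest paths run.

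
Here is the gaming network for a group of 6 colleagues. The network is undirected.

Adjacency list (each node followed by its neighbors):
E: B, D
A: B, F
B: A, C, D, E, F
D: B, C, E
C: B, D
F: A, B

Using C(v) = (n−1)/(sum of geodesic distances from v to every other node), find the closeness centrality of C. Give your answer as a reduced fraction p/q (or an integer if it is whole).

Distances from C: A:2, B:1, D:1, E:2, F:2. Sum = 8.
n = 6, so closeness = 5/8.

5/8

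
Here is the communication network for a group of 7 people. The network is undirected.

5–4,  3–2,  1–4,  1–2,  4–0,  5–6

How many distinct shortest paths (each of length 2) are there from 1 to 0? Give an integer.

The shortest distance is 2, and the only length-2 path is 1–4–0. So there is exactly 1 shortest path.

1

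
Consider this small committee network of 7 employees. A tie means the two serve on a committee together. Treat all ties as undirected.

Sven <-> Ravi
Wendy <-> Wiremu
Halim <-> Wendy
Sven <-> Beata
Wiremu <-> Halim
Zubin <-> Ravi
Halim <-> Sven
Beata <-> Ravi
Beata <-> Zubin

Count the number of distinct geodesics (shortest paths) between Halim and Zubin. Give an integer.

The shortest distance is 3. The length-3 paths are: Halim–Sven–Beata–Zubin; Halim–Sven–Ravi–Zubin.
That gives 2 distinct shortest paths.

2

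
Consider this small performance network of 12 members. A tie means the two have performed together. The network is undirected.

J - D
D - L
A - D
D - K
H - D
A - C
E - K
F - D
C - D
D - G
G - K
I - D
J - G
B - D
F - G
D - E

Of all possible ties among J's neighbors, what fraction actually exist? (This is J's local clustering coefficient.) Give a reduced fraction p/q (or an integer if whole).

1

J's neighbors: D and G (k = 2).
Possible neighbor pairs: C(2,2) = 1. Edges among them: D–G → e = 1.
Clustering(J) = 1/1.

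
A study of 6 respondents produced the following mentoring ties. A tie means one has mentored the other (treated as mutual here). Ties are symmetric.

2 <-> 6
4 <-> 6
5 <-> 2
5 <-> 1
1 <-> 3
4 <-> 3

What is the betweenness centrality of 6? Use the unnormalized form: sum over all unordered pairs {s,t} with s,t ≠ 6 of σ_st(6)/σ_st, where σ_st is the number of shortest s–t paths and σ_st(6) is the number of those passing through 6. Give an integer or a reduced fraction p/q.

2

Pairs whose geodesics pass through 6 — 3–2: 1/2; 5–4: 1/2; 2–4: 1.
All other pairs contribute 0.
Summing the contributions gives betweenness(6) = 2.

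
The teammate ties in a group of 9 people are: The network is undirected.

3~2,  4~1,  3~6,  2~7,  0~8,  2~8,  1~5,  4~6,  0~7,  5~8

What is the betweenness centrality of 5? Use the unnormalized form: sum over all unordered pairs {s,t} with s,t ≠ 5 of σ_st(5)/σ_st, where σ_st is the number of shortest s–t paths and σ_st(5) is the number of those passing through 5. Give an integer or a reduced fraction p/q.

6

Pairs whose geodesics pass through 5 — 2–1: 1; 7–1: 2/2; 0–1: 1; 0–4: 1; 8–1: 1; 8–4: 1.
All other pairs contribute 0.
Summing the contributions gives betweenness(5) = 6.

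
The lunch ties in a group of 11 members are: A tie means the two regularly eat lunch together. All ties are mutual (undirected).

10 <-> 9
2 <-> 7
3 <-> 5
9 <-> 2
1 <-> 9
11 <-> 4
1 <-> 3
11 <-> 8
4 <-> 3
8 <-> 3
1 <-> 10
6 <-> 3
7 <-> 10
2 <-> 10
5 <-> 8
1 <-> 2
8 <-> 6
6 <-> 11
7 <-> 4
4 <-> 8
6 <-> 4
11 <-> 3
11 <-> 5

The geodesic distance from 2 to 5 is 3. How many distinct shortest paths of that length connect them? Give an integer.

The shortest distance is 3, and the only length-3 path is 2–1–3–5. So there is exactly 1 shortest path.

1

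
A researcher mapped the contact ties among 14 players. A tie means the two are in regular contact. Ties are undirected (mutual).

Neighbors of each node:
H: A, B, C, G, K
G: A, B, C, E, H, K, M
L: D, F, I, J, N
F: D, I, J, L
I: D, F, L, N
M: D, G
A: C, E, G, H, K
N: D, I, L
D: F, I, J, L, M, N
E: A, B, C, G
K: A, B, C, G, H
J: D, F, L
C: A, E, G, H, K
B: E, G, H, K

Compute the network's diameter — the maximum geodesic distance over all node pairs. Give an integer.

Eccentricity of each node (its greatest distance to any other): A:4, B:4, C:4, D:3, E:4, F:4, G:3, H:4, I:4, J:4, K:4, L:4, M:2, N:4.
The maximum eccentricity is 4, realized for instance by the pair H–I via H – G – M – D – I. So the diameter is 4.

4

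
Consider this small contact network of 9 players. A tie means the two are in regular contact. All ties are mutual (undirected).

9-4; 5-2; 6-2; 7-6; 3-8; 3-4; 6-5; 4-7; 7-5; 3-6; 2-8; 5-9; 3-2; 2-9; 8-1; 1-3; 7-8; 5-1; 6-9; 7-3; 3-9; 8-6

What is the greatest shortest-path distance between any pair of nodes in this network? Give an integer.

Eccentricity of each node (its greatest distance to any other): 1:2, 2:2, 3:2, 4:2, 5:2, 6:2, 7:2, 8:2, 9:2.
The maximum eccentricity is 2, realized for instance by the pair 1–4 via 1 – 3 – 4. So the diameter is 2.

2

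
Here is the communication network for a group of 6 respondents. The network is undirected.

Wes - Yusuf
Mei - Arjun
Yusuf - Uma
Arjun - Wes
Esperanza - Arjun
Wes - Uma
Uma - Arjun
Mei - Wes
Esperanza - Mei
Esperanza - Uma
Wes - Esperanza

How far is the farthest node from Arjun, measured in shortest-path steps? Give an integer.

2

Distances from Arjun: Esperanza:1, Mei:1, Uma:1, Wes:1, Yusuf:2.
The largest is 2 (to Yusuf), so the eccentricity of Arjun is 2.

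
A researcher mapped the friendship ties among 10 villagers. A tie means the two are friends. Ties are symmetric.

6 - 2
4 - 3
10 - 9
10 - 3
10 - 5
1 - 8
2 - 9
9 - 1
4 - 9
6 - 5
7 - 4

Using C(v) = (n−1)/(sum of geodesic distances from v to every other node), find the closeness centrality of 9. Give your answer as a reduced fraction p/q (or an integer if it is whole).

Distances from 9: 1:1, 2:1, 3:2, 4:1, 5:2, 6:2, 7:2, 8:2, 10:1. Sum = 14.
n = 10, so closeness = 9/14.

9/14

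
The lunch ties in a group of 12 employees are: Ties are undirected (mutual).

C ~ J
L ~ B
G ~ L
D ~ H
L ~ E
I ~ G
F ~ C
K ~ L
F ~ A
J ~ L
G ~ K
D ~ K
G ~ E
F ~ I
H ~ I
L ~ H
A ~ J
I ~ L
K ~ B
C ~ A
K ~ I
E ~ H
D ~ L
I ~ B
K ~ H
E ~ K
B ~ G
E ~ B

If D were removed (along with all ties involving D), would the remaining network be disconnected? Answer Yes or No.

Even without D, every remaining node can still reach every other (the residual graph is connected), so D is not a cut vertex.

No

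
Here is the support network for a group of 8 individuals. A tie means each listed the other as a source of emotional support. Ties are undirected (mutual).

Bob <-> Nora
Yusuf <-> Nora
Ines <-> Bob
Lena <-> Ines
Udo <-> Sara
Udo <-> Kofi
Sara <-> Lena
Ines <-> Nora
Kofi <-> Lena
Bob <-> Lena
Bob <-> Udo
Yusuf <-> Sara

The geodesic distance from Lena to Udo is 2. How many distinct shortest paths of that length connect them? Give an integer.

The shortest distance is 2. The length-2 paths are: Lena–Sara–Udo; Lena–Bob–Udo; Lena–Kofi–Udo.
That gives 3 distinct shortest paths.

3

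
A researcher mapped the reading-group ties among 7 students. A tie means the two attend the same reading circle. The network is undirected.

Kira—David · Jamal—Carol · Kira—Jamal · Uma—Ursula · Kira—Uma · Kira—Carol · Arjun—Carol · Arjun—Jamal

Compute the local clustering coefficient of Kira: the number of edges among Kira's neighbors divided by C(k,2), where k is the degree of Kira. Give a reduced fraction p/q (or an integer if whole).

Kira's neighbors: Carol, David, Jamal, and Uma (k = 4).
Possible neighbor pairs: C(4,2) = 6. Edges among them: Carol–Jamal → e = 1.
Clustering(Kira) = 1/6.

1/6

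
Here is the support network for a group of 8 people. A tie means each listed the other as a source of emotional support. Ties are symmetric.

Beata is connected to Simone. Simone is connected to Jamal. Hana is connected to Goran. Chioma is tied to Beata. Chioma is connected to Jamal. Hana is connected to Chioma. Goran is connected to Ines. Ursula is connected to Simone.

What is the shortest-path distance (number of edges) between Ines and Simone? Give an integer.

5

One shortest route is Ines – Goran – Hana – Chioma – Beata – Simone, which uses 5 edges, and at distance 4 from Ines we only reach {Beata, Jamal}, which does not include Simone. So d(Ines,Simone) = 5.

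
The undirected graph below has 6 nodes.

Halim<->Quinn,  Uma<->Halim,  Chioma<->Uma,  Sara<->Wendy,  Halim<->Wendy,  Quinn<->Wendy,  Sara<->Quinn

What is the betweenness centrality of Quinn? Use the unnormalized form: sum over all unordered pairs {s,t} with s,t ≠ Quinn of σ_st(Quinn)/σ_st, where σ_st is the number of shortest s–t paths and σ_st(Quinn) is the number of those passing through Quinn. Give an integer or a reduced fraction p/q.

Pairs whose geodesics pass through Quinn — Chioma–Sara: 1/2; Uma–Sara: 1/2; Sara–Halim: 1/2.
All other pairs contribute 0.
Summing the contributions gives betweenness(Quinn) = 3/2.

3/2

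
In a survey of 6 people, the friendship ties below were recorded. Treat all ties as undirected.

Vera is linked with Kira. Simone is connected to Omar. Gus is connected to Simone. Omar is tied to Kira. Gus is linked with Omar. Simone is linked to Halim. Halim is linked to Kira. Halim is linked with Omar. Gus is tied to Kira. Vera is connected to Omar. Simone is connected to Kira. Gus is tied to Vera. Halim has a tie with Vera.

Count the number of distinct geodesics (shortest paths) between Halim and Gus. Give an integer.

4

The shortest distance is 2. The length-2 paths are: Halim–Vera–Gus; Halim–Kira–Gus; Halim–Simone–Gus; Halim–Omar–Gus.
That gives 4 distinct shortest paths.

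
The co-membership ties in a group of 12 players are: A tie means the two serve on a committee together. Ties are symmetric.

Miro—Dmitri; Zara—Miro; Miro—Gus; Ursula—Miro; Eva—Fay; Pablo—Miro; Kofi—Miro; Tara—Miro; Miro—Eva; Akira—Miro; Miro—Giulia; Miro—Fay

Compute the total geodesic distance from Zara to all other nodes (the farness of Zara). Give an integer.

Distances from Zara: Akira:2, Dmitri:2, Eva:2, Fay:2, Giulia:2, Gus:2, Kofi:2, Miro:1, Pablo:2, Tara:2, Ursula:2.
Sum = 2 + 2 + 2 + 2 + 2 + 2 + 2 + 1 + 2 + 2 + 2 = 21.

21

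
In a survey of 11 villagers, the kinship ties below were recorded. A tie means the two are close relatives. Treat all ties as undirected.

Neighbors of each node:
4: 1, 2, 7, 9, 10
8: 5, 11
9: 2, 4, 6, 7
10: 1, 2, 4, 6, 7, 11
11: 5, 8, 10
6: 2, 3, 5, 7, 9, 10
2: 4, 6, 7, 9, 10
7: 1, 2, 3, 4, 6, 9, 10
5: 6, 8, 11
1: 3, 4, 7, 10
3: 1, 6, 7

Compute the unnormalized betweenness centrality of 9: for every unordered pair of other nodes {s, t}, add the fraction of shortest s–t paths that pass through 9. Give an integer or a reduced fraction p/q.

9/20

Pairs whose geodesics pass through 9 — 5–4: 1/5; 4–6: 1/4.
All other pairs contribute 0.
Summing the contributions gives betweenness(9) = 9/20.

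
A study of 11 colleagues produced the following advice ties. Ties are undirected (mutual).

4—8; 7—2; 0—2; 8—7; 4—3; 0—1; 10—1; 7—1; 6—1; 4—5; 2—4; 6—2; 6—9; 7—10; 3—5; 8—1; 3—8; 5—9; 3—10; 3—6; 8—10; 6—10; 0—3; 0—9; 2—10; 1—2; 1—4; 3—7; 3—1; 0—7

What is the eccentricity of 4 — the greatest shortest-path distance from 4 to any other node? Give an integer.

2

Distances from 4: 0:2, 1:1, 2:1, 3:1, 5:1, 6:2, 7:2, 8:1, 9:2, 10:2.
The largest is 2 (to 7, 10, 0, 6, and 9), so the eccentricity of 4 is 2.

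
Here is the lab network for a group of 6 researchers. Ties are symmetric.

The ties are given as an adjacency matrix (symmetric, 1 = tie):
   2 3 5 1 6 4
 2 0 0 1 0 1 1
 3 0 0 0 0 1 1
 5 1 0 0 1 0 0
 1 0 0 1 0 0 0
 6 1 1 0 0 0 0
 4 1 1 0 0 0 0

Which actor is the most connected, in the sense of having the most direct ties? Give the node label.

2

Degrees — 1:1, 2:3, 3:2, 4:2, 5:2, 6:2.
The maximum is 3, attained only by 2.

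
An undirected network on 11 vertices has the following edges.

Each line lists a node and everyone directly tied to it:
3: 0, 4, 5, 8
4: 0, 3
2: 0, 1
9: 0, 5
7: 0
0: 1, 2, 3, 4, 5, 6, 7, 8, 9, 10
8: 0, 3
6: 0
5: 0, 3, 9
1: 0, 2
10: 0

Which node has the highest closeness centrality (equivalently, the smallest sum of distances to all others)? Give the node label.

Farness (sum of distances to all others) for each node — 0:10, 1:18, 2:18, 3:16, 4:18, 5:17, 6:19, 7:19, 8:18, 9:18, 10:19.
The smallest farness is 10, for 0, so 0 has the highest closeness.

0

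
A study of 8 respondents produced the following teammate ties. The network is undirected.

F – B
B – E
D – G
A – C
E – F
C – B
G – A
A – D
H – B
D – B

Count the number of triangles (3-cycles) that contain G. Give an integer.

G's neighbors: A and D.
Neighbor pairs that are themselves tied: G–A–D. Each forms one triangle with G, for 1 in total.

1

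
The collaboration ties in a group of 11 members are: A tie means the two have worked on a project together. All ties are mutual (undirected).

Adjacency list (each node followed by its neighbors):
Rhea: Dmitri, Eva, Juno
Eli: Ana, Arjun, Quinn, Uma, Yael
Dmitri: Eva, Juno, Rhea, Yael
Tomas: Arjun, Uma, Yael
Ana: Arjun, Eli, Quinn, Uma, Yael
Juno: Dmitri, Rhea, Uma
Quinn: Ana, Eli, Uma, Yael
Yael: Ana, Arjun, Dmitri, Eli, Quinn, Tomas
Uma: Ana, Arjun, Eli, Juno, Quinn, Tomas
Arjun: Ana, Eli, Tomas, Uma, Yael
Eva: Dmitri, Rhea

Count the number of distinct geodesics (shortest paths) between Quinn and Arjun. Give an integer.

4

The shortest distance is 2. The length-2 paths are: Quinn–Uma–Arjun; Quinn–Ana–Arjun; Quinn–Yael–Arjun; Quinn–Eli–Arjun.
That gives 4 distinct shortest paths.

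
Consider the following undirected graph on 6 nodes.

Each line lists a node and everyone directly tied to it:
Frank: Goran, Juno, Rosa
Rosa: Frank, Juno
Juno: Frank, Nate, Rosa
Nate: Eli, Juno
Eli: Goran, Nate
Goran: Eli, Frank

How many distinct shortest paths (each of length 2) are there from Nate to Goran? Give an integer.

The shortest distance is 2, and the only length-2 path is Nate–Eli–Goran. So there is exactly 1 shortest path.

1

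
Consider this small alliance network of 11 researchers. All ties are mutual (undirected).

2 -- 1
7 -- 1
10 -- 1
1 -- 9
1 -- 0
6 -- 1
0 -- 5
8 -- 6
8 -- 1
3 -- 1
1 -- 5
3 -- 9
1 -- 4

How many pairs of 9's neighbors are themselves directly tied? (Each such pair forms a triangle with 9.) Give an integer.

1

9's neighbors: 1 and 3.
Neighbor pairs that are themselves tied: 9–1–3. Each forms one triangle with 9, for 1 in total.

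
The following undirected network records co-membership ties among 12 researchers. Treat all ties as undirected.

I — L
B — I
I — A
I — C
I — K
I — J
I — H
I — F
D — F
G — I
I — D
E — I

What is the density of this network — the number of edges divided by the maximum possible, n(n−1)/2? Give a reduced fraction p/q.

There are 12 edges and 12 nodes, so the maximum possible is C(12,2) = 66.
Density = 12/66 = 2/11.

2/11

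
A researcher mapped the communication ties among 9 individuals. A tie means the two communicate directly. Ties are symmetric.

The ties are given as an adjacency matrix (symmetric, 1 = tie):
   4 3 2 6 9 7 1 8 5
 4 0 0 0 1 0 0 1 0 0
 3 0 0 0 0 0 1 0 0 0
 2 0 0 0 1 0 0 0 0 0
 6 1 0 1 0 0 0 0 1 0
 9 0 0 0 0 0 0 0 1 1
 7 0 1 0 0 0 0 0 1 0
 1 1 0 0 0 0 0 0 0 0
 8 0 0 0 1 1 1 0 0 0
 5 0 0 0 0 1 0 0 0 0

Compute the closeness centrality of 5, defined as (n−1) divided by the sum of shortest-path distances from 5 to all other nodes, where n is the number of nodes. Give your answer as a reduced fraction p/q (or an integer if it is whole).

4/13

Distances from 5: 1:5, 2:4, 3:4, 4:4, 6:3, 7:3, 8:2, 9:1. Sum = 26.
n = 9, so closeness = 8/26 = 4/13.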